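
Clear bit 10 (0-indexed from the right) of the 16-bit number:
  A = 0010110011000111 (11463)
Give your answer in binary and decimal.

Mask = ~(1 << 10) = 1111101111111111
Bit 10 of A is 1, so AND-ing with the mask clears it to 0.
  0010110011000111
& 1111101111111111
------------------
  0010100011000111

Answer: 0010100011000111 (10439)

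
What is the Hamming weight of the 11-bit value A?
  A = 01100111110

01100111110
1-bits at positions (from bit 0 = LSB): 1, 2, 3, 4, 5, 8, 9
Count = 7

Answer: 7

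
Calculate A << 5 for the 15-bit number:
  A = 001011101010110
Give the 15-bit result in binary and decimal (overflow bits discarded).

Shift left by 5: drop the top 5 bit(s), append 5 zero(s) on the right.
  001011101010110  ->  discard [00101], keep [1101010110], append 00000
= 110101011000000

Answer: 110101011000000 (27328)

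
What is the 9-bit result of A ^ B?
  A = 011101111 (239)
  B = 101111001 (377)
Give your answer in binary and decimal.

Apply ^ to each column (1 where bits differ):
  011101111
^ 101111001
-----------
  110010110

Answer: 110010110 (406)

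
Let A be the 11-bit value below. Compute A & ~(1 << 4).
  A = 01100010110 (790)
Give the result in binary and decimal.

Mask = ~(1 << 4) = 11111101111
Bit 4 of A is 1, so AND-ing with the mask clears it to 0.
  01100010110
& 11111101111
-------------
  01100000110

Answer: 01100000110 (774)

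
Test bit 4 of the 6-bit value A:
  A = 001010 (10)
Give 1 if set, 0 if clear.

Bit 4 is the 5th from the right.
  001010
   ^
That bit is 0.

Answer: 0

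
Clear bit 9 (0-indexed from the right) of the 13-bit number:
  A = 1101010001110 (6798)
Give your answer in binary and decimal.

Mask = ~(1 << 9) = 1110111111111
Bit 9 of A is 1, so AND-ing with the mask clears it to 0.
  1101010001110
& 1110111111111
---------------
  1100010001110

Answer: 1100010001110 (6286)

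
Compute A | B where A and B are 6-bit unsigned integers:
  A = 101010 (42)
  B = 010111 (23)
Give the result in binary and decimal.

Apply | to each column (1 where either bit is 1):
  101010
| 010111
--------
  111111

Answer: 111111 (63)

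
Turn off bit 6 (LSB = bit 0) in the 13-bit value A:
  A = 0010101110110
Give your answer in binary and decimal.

Mask = ~(1 << 6) = 1111110111111
Bit 6 of A is 1, so AND-ing with the mask clears it to 0.
  0010101110110
& 1111110111111
---------------
  0010100110110

Answer: 0010100110110 (1334)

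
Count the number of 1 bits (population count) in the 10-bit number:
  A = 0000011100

0000011100
1-bits at positions (from bit 0 = LSB): 2, 3, 4
Count = 3

Answer: 3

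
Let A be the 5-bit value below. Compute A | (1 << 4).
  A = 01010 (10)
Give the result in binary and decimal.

Mask = 1 << 4 = 10000
Bit 4 of A is 0, so OR-ing with the mask flips it to 1.
  01010
| 10000
-------
  11010

Answer: 11010 (26)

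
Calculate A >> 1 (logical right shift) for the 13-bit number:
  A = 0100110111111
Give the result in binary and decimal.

Logical shift right by 1: drop the bottom 1 bit(s), prepend 1 zero(s) on the left.
  0100110111111  ->  keep [010011011111], discard [1], prepend 0
= 0010011011111

Answer: 0010011011111 (1247)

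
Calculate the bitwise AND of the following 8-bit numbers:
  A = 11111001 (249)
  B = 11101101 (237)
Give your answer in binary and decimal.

Apply & to each column (1 only where both bits are 1):
  11111001
& 11101101
----------
  11101001

Answer: 11101001 (233)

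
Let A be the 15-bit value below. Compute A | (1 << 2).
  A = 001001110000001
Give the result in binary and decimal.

Mask = 1 << 2 = 000000000000100
Bit 2 of A is 0, so OR-ing with the mask flips it to 1.
  001001110000001
| 000000000000100
-----------------
  001001110000101

Answer: 001001110000101 (4997)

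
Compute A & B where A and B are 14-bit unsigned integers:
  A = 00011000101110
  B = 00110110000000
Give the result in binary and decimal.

Apply & to each column (1 only where both bits are 1):
  00011000101110
& 00110110000000
----------------
  00010000000000

Answer: 00010000000000 (1024)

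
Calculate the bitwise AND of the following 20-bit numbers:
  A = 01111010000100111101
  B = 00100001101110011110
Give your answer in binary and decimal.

Apply & to each column (1 only where both bits are 1):
  01111010000100111101
& 00100001101110011110
----------------------
  00100000000100011100

Answer: 00100000000100011100 (131356)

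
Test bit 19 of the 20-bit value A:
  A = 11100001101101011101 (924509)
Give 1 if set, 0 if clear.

Bit 19 is the 20th from the right.
  11100001101101011101
  ^
That bit is 1.

Answer: 1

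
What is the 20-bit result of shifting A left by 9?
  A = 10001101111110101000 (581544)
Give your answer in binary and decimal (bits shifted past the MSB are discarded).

Shift left by 9: drop the top 9 bit(s), append 9 zero(s) on the right.
  10001101111110101000  ->  discard [100011011], keep [11110101000], append 000000000
= 11110101000000000000

Answer: 11110101000000000000 (1003520)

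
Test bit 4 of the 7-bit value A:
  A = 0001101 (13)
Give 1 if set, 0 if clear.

Bit 4 is the 5th from the right.
  0001101
    ^
That bit is 0.

Answer: 0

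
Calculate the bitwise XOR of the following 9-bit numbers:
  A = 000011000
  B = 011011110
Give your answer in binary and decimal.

Apply ^ to each column (1 where bits differ):
  000011000
^ 011011110
-----------
  011000110

Answer: 011000110 (198)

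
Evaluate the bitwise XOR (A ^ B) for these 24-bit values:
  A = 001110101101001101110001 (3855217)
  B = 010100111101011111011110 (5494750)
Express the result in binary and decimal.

Apply ^ to each column (1 where bits differ):
  001110101101001101110001
^ 010100111101011111011110
--------------------------
  011010010000010010101111

Answer: 011010010000010010101111 (6882479)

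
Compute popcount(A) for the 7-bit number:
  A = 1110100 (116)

1110100
1-bits at positions (from bit 0 = LSB): 2, 4, 5, 6
Count = 4

Answer: 4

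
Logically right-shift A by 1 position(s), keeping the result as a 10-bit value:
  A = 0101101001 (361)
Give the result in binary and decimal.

Logical shift right by 1: drop the bottom 1 bit(s), prepend 1 zero(s) on the left.
  0101101001  ->  keep [010110100], discard [1], prepend 0
= 0010110100

Answer: 0010110100 (180)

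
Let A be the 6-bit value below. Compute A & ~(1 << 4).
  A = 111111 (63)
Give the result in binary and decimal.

Mask = ~(1 << 4) = 101111
Bit 4 of A is 1, so AND-ing with the mask clears it to 0.
  111111
& 101111
--------
  101111

Answer: 101111 (47)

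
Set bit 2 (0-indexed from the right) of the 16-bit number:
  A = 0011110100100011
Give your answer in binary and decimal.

Mask = 1 << 2 = 0000000000000100
Bit 2 of A is 0, so OR-ing with the mask flips it to 1.
  0011110100100011
| 0000000000000100
------------------
  0011110100100111

Answer: 0011110100100111 (15655)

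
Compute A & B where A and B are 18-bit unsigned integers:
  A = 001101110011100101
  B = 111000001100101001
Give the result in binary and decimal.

Apply & to each column (1 only where both bits are 1):
  001101110011100101
& 111000001100101001
--------------------
  001000000000100001

Answer: 001000000000100001 (32801)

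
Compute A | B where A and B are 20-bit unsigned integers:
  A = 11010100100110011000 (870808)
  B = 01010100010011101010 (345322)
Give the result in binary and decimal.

Apply | to each column (1 where either bit is 1):
  11010100100110011000
| 01010100010011101010
----------------------
  11010100110111111010

Answer: 11010100110111111010 (871930)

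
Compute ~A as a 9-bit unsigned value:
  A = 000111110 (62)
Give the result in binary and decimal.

Flip each bit (0->1, 1->0):
  000111110
  111000001

Answer: 111000001 (449)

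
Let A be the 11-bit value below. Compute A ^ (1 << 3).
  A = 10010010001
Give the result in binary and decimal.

Mask = 1 << 3 = 00000001000
Bit 3 of A is 0; XOR with the mask flips it to 1.
  10010010001
^ 00000001000
-------------
  10010011001

Answer: 10010011001 (1177)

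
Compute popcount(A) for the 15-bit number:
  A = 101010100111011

101010100111011
1-bits at positions (from bit 0 = LSB): 0, 1, 3, 4, 5, 8, 10, 12, 14
Count = 9

Answer: 9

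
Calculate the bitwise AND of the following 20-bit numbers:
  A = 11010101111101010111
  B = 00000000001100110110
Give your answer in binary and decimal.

Apply & to each column (1 only where both bits are 1):
  11010101111101010111
& 00000000001100110110
----------------------
  00000000001100010110

Answer: 00000000001100010110 (790)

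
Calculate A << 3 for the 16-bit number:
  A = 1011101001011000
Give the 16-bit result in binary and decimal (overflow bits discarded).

Shift left by 3: drop the top 3 bit(s), append 3 zero(s) on the right.
  1011101001011000  ->  discard [101], keep [1101001011000], append 000
= 1101001011000000

Answer: 1101001011000000 (53952)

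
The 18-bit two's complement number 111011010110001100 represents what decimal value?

MSB is 1, so the value is negative. Find the magnitude:
1. Invert bits:  000100101001110011
2. Add 1:        000100101001110100  = 19060
3. Apply sign:   -19060

Answer: -19060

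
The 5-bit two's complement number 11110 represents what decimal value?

MSB is 1, so the value is negative. Find the magnitude:
1. Invert bits:  00001
2. Add 1:        00010  = 2
3. Apply sign:   -2

Answer: -2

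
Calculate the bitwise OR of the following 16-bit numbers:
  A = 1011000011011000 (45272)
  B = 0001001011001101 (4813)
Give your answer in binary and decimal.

Apply | to each column (1 where either bit is 1):
  1011000011011000
| 0001001011001101
------------------
  1011001011011101

Answer: 1011001011011101 (45789)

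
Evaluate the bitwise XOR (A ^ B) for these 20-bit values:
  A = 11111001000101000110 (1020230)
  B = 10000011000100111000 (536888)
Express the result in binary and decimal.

Apply ^ to each column (1 where bits differ):
  11111001000101000110
^ 10000011000100111000
----------------------
  01111010000001111110

Answer: 01111010000001111110 (499838)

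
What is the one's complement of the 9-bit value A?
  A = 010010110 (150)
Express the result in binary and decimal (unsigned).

Flip each bit (0->1, 1->0):
  010010110
  101101001

Answer: 101101001 (361)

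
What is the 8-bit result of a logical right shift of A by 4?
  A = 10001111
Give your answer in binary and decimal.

Logical shift right by 4: drop the bottom 4 bit(s), prepend 4 zero(s) on the left.
  10001111  ->  keep [1000], discard [1111], prepend 0000
= 00001000

Answer: 00001000 (8)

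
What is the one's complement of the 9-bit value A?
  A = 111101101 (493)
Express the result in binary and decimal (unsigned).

Flip each bit (0->1, 1->0):
  111101101
  000010010

Answer: 000010010 (18)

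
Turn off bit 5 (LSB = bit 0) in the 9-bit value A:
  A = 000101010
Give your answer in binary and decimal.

Mask = ~(1 << 5) = 111011111
Bit 5 of A is 1, so AND-ing with the mask clears it to 0.
  000101010
& 111011111
-----------
  000001010

Answer: 000001010 (10)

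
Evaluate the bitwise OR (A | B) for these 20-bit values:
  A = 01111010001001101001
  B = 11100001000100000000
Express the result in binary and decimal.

Apply | to each column (1 where either bit is 1):
  01111010001001101001
| 11100001000100000000
----------------------
  11111011001101101001

Answer: 11111011001101101001 (1028969)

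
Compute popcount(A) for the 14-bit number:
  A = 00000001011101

00000001011101
1-bits at positions (from bit 0 = LSB): 0, 2, 3, 4, 6
Count = 5

Answer: 5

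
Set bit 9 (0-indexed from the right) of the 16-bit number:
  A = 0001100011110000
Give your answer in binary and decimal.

Mask = 1 << 9 = 0000001000000000
Bit 9 of A is 0, so OR-ing with the mask flips it to 1.
  0001100011110000
| 0000001000000000
------------------
  0001101011110000

Answer: 0001101011110000 (6896)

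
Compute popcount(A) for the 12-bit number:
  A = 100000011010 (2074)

100000011010
1-bits at positions (from bit 0 = LSB): 1, 3, 4, 11
Count = 4

Answer: 4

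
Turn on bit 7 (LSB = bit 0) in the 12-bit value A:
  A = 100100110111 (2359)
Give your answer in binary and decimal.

Mask = 1 << 7 = 000010000000
Bit 7 of A is 0, so OR-ing with the mask flips it to 1.
  100100110111
| 000010000000
--------------
  100110110111

Answer: 100110110111 (2487)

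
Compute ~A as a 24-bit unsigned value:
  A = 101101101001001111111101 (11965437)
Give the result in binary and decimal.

Flip each bit (0->1, 1->0):
  101101101001001111111101
  010010010110110000000010

Answer: 010010010110110000000010 (4811778)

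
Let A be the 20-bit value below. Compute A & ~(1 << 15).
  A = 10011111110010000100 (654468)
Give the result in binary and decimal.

Mask = ~(1 << 15) = 11110111111111111111
Bit 15 of A is 1, so AND-ing with the mask clears it to 0.
  10011111110010000100
& 11110111111111111111
----------------------
  10010111110010000100

Answer: 10010111110010000100 (621700)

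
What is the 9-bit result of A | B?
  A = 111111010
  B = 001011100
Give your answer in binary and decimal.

Apply | to each column (1 where either bit is 1):
  111111010
| 001011100
-----------
  111111110

Answer: 111111110 (510)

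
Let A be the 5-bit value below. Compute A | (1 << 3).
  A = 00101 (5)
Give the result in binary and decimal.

Mask = 1 << 3 = 01000
Bit 3 of A is 0, so OR-ing with the mask flips it to 1.
  00101
| 01000
-------
  01101

Answer: 01101 (13)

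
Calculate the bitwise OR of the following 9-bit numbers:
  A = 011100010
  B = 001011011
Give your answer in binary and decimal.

Apply | to each column (1 where either bit is 1):
  011100010
| 001011011
-----------
  011111011

Answer: 011111011 (251)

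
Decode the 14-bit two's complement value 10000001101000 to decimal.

MSB is 1, so the value is negative. Find the magnitude:
1. Invert bits:  01111110010111
2. Add 1:        01111110011000  = 8088
3. Apply sign:   -8088

Answer: -8088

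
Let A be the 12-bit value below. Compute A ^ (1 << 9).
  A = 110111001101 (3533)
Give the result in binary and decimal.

Mask = 1 << 9 = 001000000000
Bit 9 of A is 0; XOR with the mask flips it to 1.
  110111001101
^ 001000000000
--------------
  111111001101

Answer: 111111001101 (4045)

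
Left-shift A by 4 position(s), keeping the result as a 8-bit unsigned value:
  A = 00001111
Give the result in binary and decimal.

Shift left by 4: drop the top 4 bit(s), append 4 zero(s) on the right.
  00001111  ->  discard [0000], keep [1111], append 0000
= 11110000

Answer: 11110000 (240)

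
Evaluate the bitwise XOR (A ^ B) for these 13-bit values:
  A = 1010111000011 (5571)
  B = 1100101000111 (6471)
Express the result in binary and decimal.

Apply ^ to each column (1 where bits differ):
  1010111000011
^ 1100101000111
---------------
  0110010000100

Answer: 0110010000100 (3204)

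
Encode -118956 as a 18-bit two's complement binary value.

1. Binary of +118956:  011101000010101100
2. Invert bits:     100010111101010011
3. Add 1:           100010111101010100

Answer: 100010111101010100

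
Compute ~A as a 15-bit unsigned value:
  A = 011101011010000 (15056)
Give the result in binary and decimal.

Flip each bit (0->1, 1->0):
  011101011010000
  100010100101111

Answer: 100010100101111 (17711)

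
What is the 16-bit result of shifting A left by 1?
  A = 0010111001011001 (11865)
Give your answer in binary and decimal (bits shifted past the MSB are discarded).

Shift left by 1: drop the top 1 bit(s), append 1 zero(s) on the right.
  0010111001011001  ->  discard [0], keep [010111001011001], append 0
= 0101110010110010

Answer: 0101110010110010 (23730)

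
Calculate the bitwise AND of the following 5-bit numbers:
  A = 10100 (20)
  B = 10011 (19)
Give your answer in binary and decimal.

Apply & to each column (1 only where both bits are 1):
  10100
& 10011
-------
  10000

Answer: 10000 (16)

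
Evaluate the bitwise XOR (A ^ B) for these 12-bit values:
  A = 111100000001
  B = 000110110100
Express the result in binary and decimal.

Apply ^ to each column (1 where bits differ):
  111100000001
^ 000110110100
--------------
  111010110101

Answer: 111010110101 (3765)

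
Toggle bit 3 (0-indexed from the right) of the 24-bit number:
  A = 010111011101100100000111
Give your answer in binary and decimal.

Mask = 1 << 3 = 000000000000000000001000
Bit 3 of A is 0; XOR with the mask flips it to 1.
  010111011101100100000111
^ 000000000000000000001000
--------------------------
  010111011101100100001111

Answer: 010111011101100100001111 (6150415)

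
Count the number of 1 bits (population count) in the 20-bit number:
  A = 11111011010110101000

11111011010110101000
1-bits at positions (from bit 0 = LSB): 3, 5, 7, 8, 10, 12, 13, 15, 16, 17, 18, 19
Count = 12

Answer: 12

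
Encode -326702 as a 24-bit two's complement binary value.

1. Binary of +326702:  000001001111110000101110
2. Invert bits:     111110110000001111010001
3. Add 1:           111110110000001111010010

Answer: 111110110000001111010010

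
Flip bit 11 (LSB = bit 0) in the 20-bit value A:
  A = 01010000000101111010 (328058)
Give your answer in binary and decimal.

Mask = 1 << 11 = 00000000100000000000
Bit 11 of A is 0; XOR with the mask flips it to 1.
  01010000000101111010
^ 00000000100000000000
----------------------
  01010000100101111010

Answer: 01010000100101111010 (330106)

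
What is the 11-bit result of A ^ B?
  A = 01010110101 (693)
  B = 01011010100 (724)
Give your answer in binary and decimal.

Apply ^ to each column (1 where bits differ):
  01010110101
^ 01011010100
-------------
  00001100001

Answer: 00001100001 (97)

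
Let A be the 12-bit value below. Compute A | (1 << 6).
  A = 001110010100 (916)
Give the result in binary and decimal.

Mask = 1 << 6 = 000001000000
Bit 6 of A is 0, so OR-ing with the mask flips it to 1.
  001110010100
| 000001000000
--------------
  001111010100

Answer: 001111010100 (980)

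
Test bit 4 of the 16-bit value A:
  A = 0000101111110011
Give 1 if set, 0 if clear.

Bit 4 is the 5th from the right.
  0000101111110011
             ^
That bit is 1.

Answer: 1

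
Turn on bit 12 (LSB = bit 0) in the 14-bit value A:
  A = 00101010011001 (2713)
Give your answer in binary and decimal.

Mask = 1 << 12 = 01000000000000
Bit 12 of A is 0, so OR-ing with the mask flips it to 1.
  00101010011001
| 01000000000000
----------------
  01101010011001

Answer: 01101010011001 (6809)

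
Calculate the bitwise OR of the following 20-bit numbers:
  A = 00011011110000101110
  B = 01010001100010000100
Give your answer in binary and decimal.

Apply | to each column (1 where either bit is 1):
  00011011110000101110
| 01010001100010000100
----------------------
  01011011110010101110

Answer: 01011011110010101110 (375982)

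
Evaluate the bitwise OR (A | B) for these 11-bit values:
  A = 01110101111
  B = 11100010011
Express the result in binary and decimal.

Apply | to each column (1 where either bit is 1):
  01110101111
| 11100010011
-------------
  11110111111

Answer: 11110111111 (1983)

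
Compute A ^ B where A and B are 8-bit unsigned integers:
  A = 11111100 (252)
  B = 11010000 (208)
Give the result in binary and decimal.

Apply ^ to each column (1 where bits differ):
  11111100
^ 11010000
----------
  00101100

Answer: 00101100 (44)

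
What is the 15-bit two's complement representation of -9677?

1. Binary of +9677:  010010111001101
2. Invert bits:     101101000110010
3. Add 1:           101101000110011

Answer: 101101000110011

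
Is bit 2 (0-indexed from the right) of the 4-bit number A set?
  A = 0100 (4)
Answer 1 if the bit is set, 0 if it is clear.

Bit 2 is the 3rd from the right.
  0100
   ^
That bit is 1.

Answer: 1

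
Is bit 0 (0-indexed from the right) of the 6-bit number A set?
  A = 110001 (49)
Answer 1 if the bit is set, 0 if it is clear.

Bit 0 is the 1st from the right.
  110001
       ^
That bit is 1.

Answer: 1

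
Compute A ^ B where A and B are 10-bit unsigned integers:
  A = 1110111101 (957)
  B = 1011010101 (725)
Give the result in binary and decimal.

Apply ^ to each column (1 where bits differ):
  1110111101
^ 1011010101
------------
  0101101000

Answer: 0101101000 (360)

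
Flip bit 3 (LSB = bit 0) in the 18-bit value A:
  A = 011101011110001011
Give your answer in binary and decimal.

Mask = 1 << 3 = 000000000000001000
Bit 3 of A is 1; XOR with the mask flips it to 0.
  011101011110001011
^ 000000000000001000
--------------------
  011101011110000011

Answer: 011101011110000011 (120707)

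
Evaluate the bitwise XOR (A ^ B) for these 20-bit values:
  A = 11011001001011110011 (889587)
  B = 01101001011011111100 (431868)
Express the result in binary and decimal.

Apply ^ to each column (1 where bits differ):
  11011001001011110011
^ 01101001011011111100
----------------------
  10110000010000001111

Answer: 10110000010000001111 (721935)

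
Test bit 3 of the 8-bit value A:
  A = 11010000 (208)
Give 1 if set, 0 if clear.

Bit 3 is the 4th from the right.
  11010000
      ^
That bit is 0.

Answer: 0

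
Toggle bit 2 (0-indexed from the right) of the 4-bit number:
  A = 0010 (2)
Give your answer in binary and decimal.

Mask = 1 << 2 = 0100
Bit 2 of A is 0; XOR with the mask flips it to 1.
  0010
^ 0100
------
  0110

Answer: 0110 (6)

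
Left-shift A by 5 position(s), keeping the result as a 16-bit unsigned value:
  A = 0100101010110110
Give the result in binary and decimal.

Shift left by 5: drop the top 5 bit(s), append 5 zero(s) on the right.
  0100101010110110  ->  discard [01001], keep [01010110110], append 00000
= 0101011011000000

Answer: 0101011011000000 (22208)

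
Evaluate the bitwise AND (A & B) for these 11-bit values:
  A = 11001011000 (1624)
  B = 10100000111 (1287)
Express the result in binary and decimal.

Apply & to each column (1 only where both bits are 1):
  11001011000
& 10100000111
-------------
  10000000000

Answer: 10000000000 (1024)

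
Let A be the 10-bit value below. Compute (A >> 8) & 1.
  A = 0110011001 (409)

Bit 8 is the 9th from the right.
  0110011001
   ^
That bit is 1.

Answer: 1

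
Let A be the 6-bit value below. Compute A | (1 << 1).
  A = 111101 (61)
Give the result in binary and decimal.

Mask = 1 << 1 = 000010
Bit 1 of A is 0, so OR-ing with the mask flips it to 1.
  111101
| 000010
--------
  111111

Answer: 111111 (63)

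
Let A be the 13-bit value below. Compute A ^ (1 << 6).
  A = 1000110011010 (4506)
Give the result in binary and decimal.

Mask = 1 << 6 = 0000001000000
Bit 6 of A is 0; XOR with the mask flips it to 1.
  1000110011010
^ 0000001000000
---------------
  1000111011010

Answer: 1000111011010 (4570)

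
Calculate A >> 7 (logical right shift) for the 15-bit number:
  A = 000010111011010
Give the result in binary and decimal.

Logical shift right by 7: drop the bottom 7 bit(s), prepend 7 zero(s) on the left.
  000010111011010  ->  keep [00001011], discard [1011010], prepend 0000000
= 000000000001011

Answer: 000000000001011 (11)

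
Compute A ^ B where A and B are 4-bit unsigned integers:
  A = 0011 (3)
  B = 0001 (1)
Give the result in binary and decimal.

Apply ^ to each column (1 where bits differ):
  0011
^ 0001
------
  0010

Answer: 0010 (2)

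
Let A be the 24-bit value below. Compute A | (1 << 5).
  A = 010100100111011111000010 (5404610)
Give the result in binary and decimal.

Mask = 1 << 5 = 000000000000000000100000
Bit 5 of A is 0, so OR-ing with the mask flips it to 1.
  010100100111011111000010
| 000000000000000000100000
--------------------------
  010100100111011111100010

Answer: 010100100111011111100010 (5404642)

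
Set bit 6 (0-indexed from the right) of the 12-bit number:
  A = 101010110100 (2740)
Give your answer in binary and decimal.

Mask = 1 << 6 = 000001000000
Bit 6 of A is 0, so OR-ing with the mask flips it to 1.
  101010110100
| 000001000000
--------------
  101011110100

Answer: 101011110100 (2804)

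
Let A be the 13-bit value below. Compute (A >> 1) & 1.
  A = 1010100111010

Bit 1 is the 2nd from the right.
  1010100111010
             ^
That bit is 1.

Answer: 1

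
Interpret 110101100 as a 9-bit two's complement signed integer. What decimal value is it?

MSB is 1, so the value is negative. Find the magnitude:
1. Invert bits:  001010011
2. Add 1:        001010100  = 84
3. Apply sign:   -84

Answer: -84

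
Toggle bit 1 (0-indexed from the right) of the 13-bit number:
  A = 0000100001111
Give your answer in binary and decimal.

Mask = 1 << 1 = 0000000000010
Bit 1 of A is 1; XOR with the mask flips it to 0.
  0000100001111
^ 0000000000010
---------------
  0000100001101

Answer: 0000100001101 (269)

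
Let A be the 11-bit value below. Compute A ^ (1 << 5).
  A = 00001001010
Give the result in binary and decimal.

Mask = 1 << 5 = 00000100000
Bit 5 of A is 0; XOR with the mask flips it to 1.
  00001001010
^ 00000100000
-------------
  00001101010

Answer: 00001101010 (106)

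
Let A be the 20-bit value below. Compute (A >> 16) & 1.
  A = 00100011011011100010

Bit 16 is the 17th from the right.
  00100011011011100010
     ^
That bit is 0.

Answer: 0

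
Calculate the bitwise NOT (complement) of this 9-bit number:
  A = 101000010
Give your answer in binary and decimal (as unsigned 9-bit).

Flip each bit (0->1, 1->0):
  101000010
  010111101

Answer: 010111101 (189)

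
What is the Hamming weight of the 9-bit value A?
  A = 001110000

001110000
1-bits at positions (from bit 0 = LSB): 4, 5, 6
Count = 3

Answer: 3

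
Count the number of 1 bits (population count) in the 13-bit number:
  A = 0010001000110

0010001000110
1-bits at positions (from bit 0 = LSB): 1, 2, 6, 10
Count = 4

Answer: 4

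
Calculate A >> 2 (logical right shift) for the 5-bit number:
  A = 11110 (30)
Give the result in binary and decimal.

Logical shift right by 2: drop the bottom 2 bit(s), prepend 2 zero(s) on the left.
  11110  ->  keep [111], discard [10], prepend 00
= 00111

Answer: 00111 (7)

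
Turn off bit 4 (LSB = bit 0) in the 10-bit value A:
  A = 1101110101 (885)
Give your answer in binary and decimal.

Mask = ~(1 << 4) = 1111101111
Bit 4 of A is 1, so AND-ing with the mask clears it to 0.
  1101110101
& 1111101111
------------
  1101100101

Answer: 1101100101 (869)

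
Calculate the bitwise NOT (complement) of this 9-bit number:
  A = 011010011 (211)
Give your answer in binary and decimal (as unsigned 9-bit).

Flip each bit (0->1, 1->0):
  011010011
  100101100

Answer: 100101100 (300)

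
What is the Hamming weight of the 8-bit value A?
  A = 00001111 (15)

00001111
1-bits at positions (from bit 0 = LSB): 0, 1, 2, 3
Count = 4

Answer: 4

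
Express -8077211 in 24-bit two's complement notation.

1. Binary of +8077211:  011110110011111110011011
2. Invert bits:     100001001100000001100100
3. Add 1:           100001001100000001100101

Answer: 100001001100000001100101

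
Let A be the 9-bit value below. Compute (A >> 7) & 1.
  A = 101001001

Bit 7 is the 8th from the right.
  101001001
   ^
That bit is 0.

Answer: 0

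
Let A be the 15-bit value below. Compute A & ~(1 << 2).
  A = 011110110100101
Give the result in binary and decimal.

Mask = ~(1 << 2) = 111111111111011
Bit 2 of A is 1, so AND-ing with the mask clears it to 0.
  011110110100101
& 111111111111011
-----------------
  011110110100001

Answer: 011110110100001 (15777)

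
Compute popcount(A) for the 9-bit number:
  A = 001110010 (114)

001110010
1-bits at positions (from bit 0 = LSB): 1, 4, 5, 6
Count = 4

Answer: 4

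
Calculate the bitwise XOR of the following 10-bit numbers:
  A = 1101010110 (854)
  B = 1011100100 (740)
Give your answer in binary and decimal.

Apply ^ to each column (1 where bits differ):
  1101010110
^ 1011100100
------------
  0110110010

Answer: 0110110010 (434)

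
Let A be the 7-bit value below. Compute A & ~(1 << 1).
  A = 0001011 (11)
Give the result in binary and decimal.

Mask = ~(1 << 1) = 1111101
Bit 1 of A is 1, so AND-ing with the mask clears it to 0.
  0001011
& 1111101
---------
  0001001

Answer: 0001001 (9)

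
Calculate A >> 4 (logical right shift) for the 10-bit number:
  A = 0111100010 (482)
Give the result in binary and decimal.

Logical shift right by 4: drop the bottom 4 bit(s), prepend 4 zero(s) on the left.
  0111100010  ->  keep [011110], discard [0010], prepend 0000
= 0000011110

Answer: 0000011110 (30)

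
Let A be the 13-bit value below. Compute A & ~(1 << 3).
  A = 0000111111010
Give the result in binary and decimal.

Mask = ~(1 << 3) = 1111111110111
Bit 3 of A is 1, so AND-ing with the mask clears it to 0.
  0000111111010
& 1111111110111
---------------
  0000111110010

Answer: 0000111110010 (498)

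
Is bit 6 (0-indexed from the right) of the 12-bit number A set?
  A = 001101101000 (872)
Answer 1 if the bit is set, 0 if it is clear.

Bit 6 is the 7th from the right.
  001101101000
       ^
That bit is 1.

Answer: 1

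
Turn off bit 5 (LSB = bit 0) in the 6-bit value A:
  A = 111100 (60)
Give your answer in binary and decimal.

Mask = ~(1 << 5) = 011111
Bit 5 of A is 1, so AND-ing with the mask clears it to 0.
  111100
& 011111
--------
  011100

Answer: 011100 (28)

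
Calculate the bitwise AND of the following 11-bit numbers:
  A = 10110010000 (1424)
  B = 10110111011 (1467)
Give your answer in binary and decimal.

Apply & to each column (1 only where both bits are 1):
  10110010000
& 10110111011
-------------
  10110010000

Answer: 10110010000 (1424)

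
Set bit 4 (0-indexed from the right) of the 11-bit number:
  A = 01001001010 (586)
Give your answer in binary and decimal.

Mask = 1 << 4 = 00000010000
Bit 4 of A is 0, so OR-ing with the mask flips it to 1.
  01001001010
| 00000010000
-------------
  01001011010

Answer: 01001011010 (602)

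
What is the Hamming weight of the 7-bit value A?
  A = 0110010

0110010
1-bits at positions (from bit 0 = LSB): 1, 4, 5
Count = 3

Answer: 3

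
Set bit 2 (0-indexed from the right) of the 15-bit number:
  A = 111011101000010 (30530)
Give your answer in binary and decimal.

Mask = 1 << 2 = 000000000000100
Bit 2 of A is 0, so OR-ing with the mask flips it to 1.
  111011101000010
| 000000000000100
-----------------
  111011101000110

Answer: 111011101000110 (30534)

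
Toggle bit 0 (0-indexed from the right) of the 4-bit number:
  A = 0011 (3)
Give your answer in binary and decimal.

Mask = 1 << 0 = 0001
Bit 0 of A is 1; XOR with the mask flips it to 0.
  0011
^ 0001
------
  0010

Answer: 0010 (2)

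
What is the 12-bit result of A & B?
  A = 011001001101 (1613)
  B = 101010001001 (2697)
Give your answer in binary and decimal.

Apply & to each column (1 only where both bits are 1):
  011001001101
& 101010001001
--------------
  001000001001

Answer: 001000001001 (521)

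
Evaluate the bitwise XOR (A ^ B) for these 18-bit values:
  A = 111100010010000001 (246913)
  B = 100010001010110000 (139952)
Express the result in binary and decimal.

Apply ^ to each column (1 where bits differ):
  111100010010000001
^ 100010001010110000
--------------------
  011110011000110001

Answer: 011110011000110001 (124465)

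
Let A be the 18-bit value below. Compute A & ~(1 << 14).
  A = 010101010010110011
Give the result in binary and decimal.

Mask = ~(1 << 14) = 111011111111111111
Bit 14 of A is 1, so AND-ing with the mask clears it to 0.
  010101010010110011
& 111011111111111111
--------------------
  010001010010110011

Answer: 010001010010110011 (70835)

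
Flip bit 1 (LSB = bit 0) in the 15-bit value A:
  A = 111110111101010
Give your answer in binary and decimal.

Mask = 1 << 1 = 000000000000010
Bit 1 of A is 1; XOR with the mask flips it to 0.
  111110111101010
^ 000000000000010
-----------------
  111110111101000

Answer: 111110111101000 (32232)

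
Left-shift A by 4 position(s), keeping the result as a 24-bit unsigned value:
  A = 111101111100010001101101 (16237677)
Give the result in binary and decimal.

Shift left by 4: drop the top 4 bit(s), append 4 zero(s) on the right.
  111101111100010001101101  ->  discard [1111], keep [01111100010001101101], append 0000
= 011111000100011011010000

Answer: 011111000100011011010000 (8144592)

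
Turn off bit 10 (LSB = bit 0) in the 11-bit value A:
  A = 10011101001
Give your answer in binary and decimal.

Mask = ~(1 << 10) = 01111111111
Bit 10 of A is 1, so AND-ing with the mask clears it to 0.
  10011101001
& 01111111111
-------------
  00011101001

Answer: 00011101001 (233)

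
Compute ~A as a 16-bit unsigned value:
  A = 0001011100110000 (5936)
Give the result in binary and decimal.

Flip each bit (0->1, 1->0):
  0001011100110000
  1110100011001111

Answer: 1110100011001111 (59599)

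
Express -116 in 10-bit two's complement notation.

1. Binary of +116:  0001110100
2. Invert bits:     1110001011
3. Add 1:           1110001100

Answer: 1110001100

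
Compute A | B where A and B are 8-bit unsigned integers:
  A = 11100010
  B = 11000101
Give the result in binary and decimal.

Apply | to each column (1 where either bit is 1):
  11100010
| 11000101
----------
  11100111

Answer: 11100111 (231)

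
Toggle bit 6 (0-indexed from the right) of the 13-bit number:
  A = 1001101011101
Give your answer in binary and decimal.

Mask = 1 << 6 = 0000001000000
Bit 6 of A is 1; XOR with the mask flips it to 0.
  1001101011101
^ 0000001000000
---------------
  1001100011101

Answer: 1001100011101 (4893)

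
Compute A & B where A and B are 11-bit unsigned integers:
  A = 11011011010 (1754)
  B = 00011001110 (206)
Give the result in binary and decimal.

Apply & to each column (1 only where both bits are 1):
  11011011010
& 00011001110
-------------
  00011001010

Answer: 00011001010 (202)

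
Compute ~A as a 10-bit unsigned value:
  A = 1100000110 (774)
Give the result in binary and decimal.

Flip each bit (0->1, 1->0):
  1100000110
  0011111001

Answer: 0011111001 (249)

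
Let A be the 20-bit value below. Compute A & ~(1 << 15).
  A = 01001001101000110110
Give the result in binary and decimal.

Mask = ~(1 << 15) = 11110111111111111111
Bit 15 of A is 1, so AND-ing with the mask clears it to 0.
  01001001101000110110
& 11110111111111111111
----------------------
  01000001101000110110

Answer: 01000001101000110110 (268854)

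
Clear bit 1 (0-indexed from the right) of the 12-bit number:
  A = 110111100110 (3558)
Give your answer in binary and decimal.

Mask = ~(1 << 1) = 111111111101
Bit 1 of A is 1, so AND-ing with the mask clears it to 0.
  110111100110
& 111111111101
--------------
  110111100100

Answer: 110111100100 (3556)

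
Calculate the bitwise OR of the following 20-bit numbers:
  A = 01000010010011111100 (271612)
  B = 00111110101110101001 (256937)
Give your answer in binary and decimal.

Apply | to each column (1 where either bit is 1):
  01000010010011111100
| 00111110101110101001
----------------------
  01111110111111111101

Answer: 01111110111111111101 (520189)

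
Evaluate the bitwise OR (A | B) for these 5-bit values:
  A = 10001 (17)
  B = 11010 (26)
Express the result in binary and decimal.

Apply | to each column (1 where either bit is 1):
  10001
| 11010
-------
  11011

Answer: 11011 (27)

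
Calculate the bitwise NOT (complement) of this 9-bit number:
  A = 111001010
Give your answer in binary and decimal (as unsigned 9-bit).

Flip each bit (0->1, 1->0):
  111001010
  000110101

Answer: 000110101 (53)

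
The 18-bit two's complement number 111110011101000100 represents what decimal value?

MSB is 1, so the value is negative. Find the magnitude:
1. Invert bits:  000001100010111011
2. Add 1:        000001100010111100  = 6332
3. Apply sign:   -6332

Answer: -6332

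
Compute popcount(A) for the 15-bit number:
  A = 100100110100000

100100110100000
1-bits at positions (from bit 0 = LSB): 5, 7, 8, 11, 14
Count = 5

Answer: 5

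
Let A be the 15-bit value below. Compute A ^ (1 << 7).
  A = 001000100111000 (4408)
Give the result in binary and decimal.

Mask = 1 << 7 = 000000010000000
Bit 7 of A is 0; XOR with the mask flips it to 1.
  001000100111000
^ 000000010000000
-----------------
  001000110111000

Answer: 001000110111000 (4536)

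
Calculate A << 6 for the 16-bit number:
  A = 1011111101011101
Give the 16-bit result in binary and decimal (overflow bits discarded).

Shift left by 6: drop the top 6 bit(s), append 6 zero(s) on the right.
  1011111101011101  ->  discard [101111], keep [1101011101], append 000000
= 1101011101000000

Answer: 1101011101000000 (55104)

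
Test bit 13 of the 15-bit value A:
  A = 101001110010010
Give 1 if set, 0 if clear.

Bit 13 is the 14th from the right.
  101001110010010
   ^
That bit is 0.

Answer: 0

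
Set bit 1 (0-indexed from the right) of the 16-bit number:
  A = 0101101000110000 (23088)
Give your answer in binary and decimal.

Mask = 1 << 1 = 0000000000000010
Bit 1 of A is 0, so OR-ing with the mask flips it to 1.
  0101101000110000
| 0000000000000010
------------------
  0101101000110010

Answer: 0101101000110010 (23090)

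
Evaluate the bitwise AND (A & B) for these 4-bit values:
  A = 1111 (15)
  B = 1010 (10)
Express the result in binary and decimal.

Apply & to each column (1 only where both bits are 1):
  1111
& 1010
------
  1010

Answer: 1010 (10)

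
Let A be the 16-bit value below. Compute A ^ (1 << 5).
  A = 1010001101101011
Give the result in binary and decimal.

Mask = 1 << 5 = 0000000000100000
Bit 5 of A is 1; XOR with the mask flips it to 0.
  1010001101101011
^ 0000000000100000
------------------
  1010001101001011

Answer: 1010001101001011 (41803)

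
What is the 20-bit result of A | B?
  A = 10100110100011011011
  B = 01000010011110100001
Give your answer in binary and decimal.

Apply | to each column (1 where either bit is 1):
  10100110100011011011
| 01000010011110100001
----------------------
  11100110111111111011

Answer: 11100110111111111011 (946171)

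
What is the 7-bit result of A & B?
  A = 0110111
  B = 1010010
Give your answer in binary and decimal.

Apply & to each column (1 only where both bits are 1):
  0110111
& 1010010
---------
  0010010

Answer: 0010010 (18)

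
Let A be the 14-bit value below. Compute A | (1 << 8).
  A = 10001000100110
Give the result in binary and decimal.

Mask = 1 << 8 = 00000100000000
Bit 8 of A is 0, so OR-ing with the mask flips it to 1.
  10001000100110
| 00000100000000
----------------
  10001100100110

Answer: 10001100100110 (8998)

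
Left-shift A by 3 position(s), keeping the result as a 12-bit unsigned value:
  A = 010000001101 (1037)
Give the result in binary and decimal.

Shift left by 3: drop the top 3 bit(s), append 3 zero(s) on the right.
  010000001101  ->  discard [010], keep [000001101], append 000
= 000001101000

Answer: 000001101000 (104)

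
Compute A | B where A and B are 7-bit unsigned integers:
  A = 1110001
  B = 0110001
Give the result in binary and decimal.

Apply | to each column (1 where either bit is 1):
  1110001
| 0110001
---------
  1110001

Answer: 1110001 (113)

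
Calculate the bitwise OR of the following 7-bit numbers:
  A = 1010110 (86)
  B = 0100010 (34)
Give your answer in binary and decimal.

Apply | to each column (1 where either bit is 1):
  1010110
| 0100010
---------
  1110110

Answer: 1110110 (118)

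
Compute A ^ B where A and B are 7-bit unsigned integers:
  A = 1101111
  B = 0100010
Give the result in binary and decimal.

Apply ^ to each column (1 where bits differ):
  1101111
^ 0100010
---------
  1001101

Answer: 1001101 (77)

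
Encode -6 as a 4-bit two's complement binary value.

1. Binary of +6:  0110
2. Invert bits:     1001
3. Add 1:           1010

Answer: 1010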